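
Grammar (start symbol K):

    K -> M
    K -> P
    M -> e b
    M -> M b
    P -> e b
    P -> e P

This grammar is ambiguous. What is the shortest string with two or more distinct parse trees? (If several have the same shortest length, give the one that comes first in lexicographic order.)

e b

length 2: e b has 2 parse trees

Two derivations of e b:
  K ⇒ M ⇒ e b
  K ⇒ P ⇒ e b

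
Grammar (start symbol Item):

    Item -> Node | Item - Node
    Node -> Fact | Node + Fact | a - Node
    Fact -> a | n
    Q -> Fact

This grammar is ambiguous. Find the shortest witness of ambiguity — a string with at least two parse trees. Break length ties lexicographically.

a - a

length 1: no string has ≥2 trees
length 3: a - a has 2 parse trees

Two derivations of a - a:
  Item ⇒ Node ⇒ a - Node ⇒ a - Fact ⇒ a - a
  Item ⇒ Item - Node ⇒ Node - Node ⇒ Fact - Node ⇒ a - Node ⇒ a - Fact ⇒ a - a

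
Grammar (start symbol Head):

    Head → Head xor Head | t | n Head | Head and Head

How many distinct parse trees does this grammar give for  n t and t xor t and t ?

Parse trees for n t and t xor t and t (showing first 6 of 14):
  [Head [Head n [Head [Head t] and [Head t]]] xor [Head [Head t] and [Head t]]]
  [Head [Head [Head n [Head t]] and [Head t]] xor [Head [Head t] and [Head t]]]
  [Head n [Head [Head [Head t] and [Head t]] xor [Head [Head t] and [Head t]]]]
  [Head n [Head [Head t] and [Head [Head t] xor [Head [Head t] and [Head t]]]]]
  [Head n [Head [Head t] and [Head [Head [Head t] xor [Head t]] and [Head t]]]]
  [Head n [Head [Head [Head [Head t] and [Head t]] xor [Head t]] and [Head t]]]

14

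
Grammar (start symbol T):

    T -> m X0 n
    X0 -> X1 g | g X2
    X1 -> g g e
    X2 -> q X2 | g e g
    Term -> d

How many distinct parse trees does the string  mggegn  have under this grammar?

Parse trees for mggegn:
  [T m [X0 [X1 g g e] g] n]
  [T m [X0 g [X2 g e g]] n]

2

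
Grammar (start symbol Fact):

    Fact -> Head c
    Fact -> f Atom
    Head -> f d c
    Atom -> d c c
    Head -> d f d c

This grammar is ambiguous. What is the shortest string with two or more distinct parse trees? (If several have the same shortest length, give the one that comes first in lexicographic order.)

length 4: f d c c has 2 parse trees

Two derivations of f d c c:
  Fact ⇒ Head c ⇒ f d c c
  Fact ⇒ f Atom ⇒ f d c c

f d c c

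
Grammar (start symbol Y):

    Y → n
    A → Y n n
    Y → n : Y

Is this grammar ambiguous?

Unambiguous

Only Y is reachable from Y; ignoring the rest: Right-recursive list with a separator: after each atom, whether the separator follows determines the rule. One parse per string.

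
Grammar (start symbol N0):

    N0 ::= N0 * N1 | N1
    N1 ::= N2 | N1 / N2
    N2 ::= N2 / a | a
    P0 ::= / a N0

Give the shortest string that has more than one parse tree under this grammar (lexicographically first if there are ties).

a / a

length 1: no string has ≥2 trees
length 3: a / a has 2 parse trees

Two derivations of a / a:
  N0 ⇒ N1 ⇒ N2 ⇒ N2 / a ⇒ a / a
  N0 ⇒ N1 ⇒ N1 / N2 ⇒ N2 / N2 ⇒ a / N2 ⇒ a / a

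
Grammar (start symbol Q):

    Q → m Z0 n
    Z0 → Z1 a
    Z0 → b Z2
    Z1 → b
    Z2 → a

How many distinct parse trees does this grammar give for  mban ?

Parse trees for mban:
  [Q m [Z0 [Z1 b] a] n]
  [Q m [Z0 b [Z2 a]] n]

2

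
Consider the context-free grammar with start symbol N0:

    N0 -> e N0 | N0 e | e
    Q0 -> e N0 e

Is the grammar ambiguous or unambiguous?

Witness: e e

Derivation 1: N0 ⇒ e N0 ⇒ e e
Derivation 2: N0 ⇒ N0 e ⇒ e e

Two distinct leftmost derivations for the same string.

Ambiguous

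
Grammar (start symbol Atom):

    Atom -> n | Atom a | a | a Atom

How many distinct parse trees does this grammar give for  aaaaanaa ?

Parse trees for aaaaanaa (showing first 6 of 21):
  [Atom [Atom [Atom a [Atom a [Atom a [Atom a [Atom a [Atom n]]]]]] a] a]
  [Atom [Atom a [Atom [Atom a [Atom a [Atom a [Atom a [Atom n]]]]] a]] a]
  [Atom [Atom a [Atom a [Atom [Atom a [Atom a [Atom a [Atom n]]]] a]]] a]
  [Atom [Atom a [Atom a [Atom a [Atom [Atom a [Atom a [Atom n]]] a]]]] a]
  [Atom [Atom a [Atom a [Atom a [Atom a [Atom [Atom a [Atom n]] a]]]]] a]
  [Atom [Atom a [Atom a [Atom a [Atom a [Atom a [Atom [Atom n] a]]]]]] a]

21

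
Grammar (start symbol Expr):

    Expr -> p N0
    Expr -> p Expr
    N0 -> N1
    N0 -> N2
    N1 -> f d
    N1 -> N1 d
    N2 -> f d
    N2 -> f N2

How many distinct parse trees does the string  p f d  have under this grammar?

Parse trees for p f d:
  [Expr p [N0 [N1 f d]]]
  [Expr p [N0 [N2 f d]]]

2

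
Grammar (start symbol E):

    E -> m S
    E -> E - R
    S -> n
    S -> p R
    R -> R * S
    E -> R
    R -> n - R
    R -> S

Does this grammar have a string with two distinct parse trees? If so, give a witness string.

Ambiguous

Witness: n - n

Derivation 1: E ⇒ E - R ⇒ R - R ⇒ S - R ⇒ n - R ⇒ n - S ⇒ n - n
Derivation 2: E ⇒ R ⇒ n - R ⇒ n - S ⇒ n - n

Two distinct leftmost derivations for the same string.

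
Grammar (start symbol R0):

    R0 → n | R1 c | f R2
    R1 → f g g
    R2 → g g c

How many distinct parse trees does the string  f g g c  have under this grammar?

Parse trees for f g g c:
  [R0 [R1 f g g] c]
  [R0 f [R2 g g c]]

2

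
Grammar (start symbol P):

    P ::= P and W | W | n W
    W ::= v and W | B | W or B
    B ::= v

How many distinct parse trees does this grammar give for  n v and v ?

2

Parse trees for n v and v:
  [P [P n [W [B v]]] and [W [B v]]]
  [P n [W v and [W [B v]]]]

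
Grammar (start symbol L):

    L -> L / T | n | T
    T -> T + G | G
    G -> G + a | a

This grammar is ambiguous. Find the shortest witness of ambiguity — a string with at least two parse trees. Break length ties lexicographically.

a + a

length 1: no string has ≥2 trees
length 3: a + a has 2 parse trees

Two derivations of a + a:
  L ⇒ T ⇒ T + G ⇒ G + G ⇒ a + G ⇒ a + a
  L ⇒ T ⇒ G ⇒ G + a ⇒ a + a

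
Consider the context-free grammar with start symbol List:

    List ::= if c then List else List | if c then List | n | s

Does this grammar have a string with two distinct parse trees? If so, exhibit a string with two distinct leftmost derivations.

Witness: if c then if c then n else n

Derivation 1: List ⇒ if c then List else List ⇒ if c then if c then List else List ⇒ if c then if c then n else List ⇒ if c then if c then n else n
Derivation 2: List ⇒ if c then List ⇒ if c then if c then List else List ⇒ if c then if c then n else List ⇒ if c then if c then n else n

Two distinct leftmost derivations for the same string.

Ambiguous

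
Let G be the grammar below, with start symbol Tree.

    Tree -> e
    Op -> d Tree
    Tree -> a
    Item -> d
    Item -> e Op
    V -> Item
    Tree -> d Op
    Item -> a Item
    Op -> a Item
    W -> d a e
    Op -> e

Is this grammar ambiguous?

Only Tree, Op, Item are reachable from Tree; ignoring the rest: Restricted to the reachable nonterminals, every rule has the form A → t or A → t B, and no two rules for the same A share a first terminal. The grammar encodes a DFA — one run per string.

Unambiguous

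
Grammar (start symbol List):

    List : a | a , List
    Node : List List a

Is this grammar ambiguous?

Only List is reachable from List; ignoring the rest: The reachable grammar is A → atom sep A | atom. Each atom is followed by either the separator (recurse) or end-of-string (stop) — no choice point.

Unambiguous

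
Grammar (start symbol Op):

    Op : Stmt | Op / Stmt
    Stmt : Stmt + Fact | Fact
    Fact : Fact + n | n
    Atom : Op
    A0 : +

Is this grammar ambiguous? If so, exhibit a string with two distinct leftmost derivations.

Witness: n + n

Derivation 1: Op ⇒ Stmt ⇒ Stmt + Fact ⇒ Fact + Fact ⇒ n + Fact ⇒ n + n
Derivation 2: Op ⇒ Stmt ⇒ Fact ⇒ Fact + n ⇒ n + n

Two distinct leftmost derivations for the same string.

Ambiguous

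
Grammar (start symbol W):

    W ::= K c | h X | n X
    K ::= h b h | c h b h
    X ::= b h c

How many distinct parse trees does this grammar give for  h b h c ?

2

Parse trees for h b h c:
  [W [K h b h] c]
  [W h [X b h c]]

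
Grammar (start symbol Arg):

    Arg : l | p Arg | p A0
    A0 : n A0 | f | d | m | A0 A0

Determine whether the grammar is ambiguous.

Ambiguous

Witness: p d d d

Derivation 1: Arg ⇒ p A0 ⇒ p A0 A0 ⇒ p d A0 ⇒ p d A0 A0 ⇒ p d d A0 ⇒ p d d d
Derivation 2: Arg ⇒ p A0 ⇒ p A0 A0 ⇒ p A0 A0 A0 ⇒ p d A0 A0 ⇒ p d d A0 ⇒ p d d d

Two distinct leftmost derivations for the same string.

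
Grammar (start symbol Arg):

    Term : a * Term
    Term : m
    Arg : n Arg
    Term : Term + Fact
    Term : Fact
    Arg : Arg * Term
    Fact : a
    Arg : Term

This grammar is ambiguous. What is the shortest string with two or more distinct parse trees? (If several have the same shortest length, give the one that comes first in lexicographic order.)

a * a

length 1: no string has ≥2 trees
length 2: no string has ≥2 trees
length 3: a * a has 2 parse trees

Two derivations of a * a:
  Arg ⇒ Arg * Term ⇒ Term * Term ⇒ Fact * Term ⇒ a * Term ⇒ a * Fact ⇒ a * a
  Arg ⇒ Term ⇒ a * Term ⇒ a * Fact ⇒ a * a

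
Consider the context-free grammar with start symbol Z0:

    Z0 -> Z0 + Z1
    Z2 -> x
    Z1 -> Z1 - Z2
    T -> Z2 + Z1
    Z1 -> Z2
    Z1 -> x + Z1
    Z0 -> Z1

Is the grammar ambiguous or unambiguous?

Ambiguous

Witness: x + x

Derivation 1: Z0 ⇒ Z0 + Z1 ⇒ Z1 + Z1 ⇒ Z2 + Z1 ⇒ x + Z1 ⇒ x + Z2 ⇒ x + x
Derivation 2: Z0 ⇒ Z1 ⇒ x + Z1 ⇒ x + Z2 ⇒ x + x

Two distinct leftmost derivations for the same string.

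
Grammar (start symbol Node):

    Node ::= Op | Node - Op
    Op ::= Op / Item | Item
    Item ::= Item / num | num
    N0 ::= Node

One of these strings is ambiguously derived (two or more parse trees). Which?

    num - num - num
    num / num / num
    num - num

num / num / num

num - num - num: 1 tree
num / num / num: 4 trees
num - num: 1 tree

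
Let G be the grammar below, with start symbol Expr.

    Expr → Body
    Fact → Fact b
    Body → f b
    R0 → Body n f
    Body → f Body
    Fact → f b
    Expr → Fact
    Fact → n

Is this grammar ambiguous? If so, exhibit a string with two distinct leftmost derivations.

Ambiguous

Witness: f b

Derivation 1: Expr ⇒ Body ⇒ f b
Derivation 2: Expr ⇒ Fact ⇒ f b

Two distinct leftmost derivations for the same string.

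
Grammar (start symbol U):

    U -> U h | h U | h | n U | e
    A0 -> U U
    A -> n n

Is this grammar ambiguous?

Witness: h h

Derivation 1: U ⇒ U h ⇒ h h
Derivation 2: U ⇒ h U ⇒ h h

Two distinct leftmost derivations for the same string.

Ambiguous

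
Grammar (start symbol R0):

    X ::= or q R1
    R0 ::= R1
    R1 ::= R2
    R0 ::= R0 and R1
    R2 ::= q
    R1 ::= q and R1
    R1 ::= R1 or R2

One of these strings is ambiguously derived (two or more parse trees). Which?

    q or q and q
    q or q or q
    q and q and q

q and q and q

q or q and q: 1 tree
q or q or q: 1 tree
q and q and q: 4 trees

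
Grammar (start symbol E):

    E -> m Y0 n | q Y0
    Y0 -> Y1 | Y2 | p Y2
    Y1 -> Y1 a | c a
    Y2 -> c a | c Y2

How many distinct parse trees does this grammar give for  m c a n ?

2

Parse trees for m c a n:
  [E m [Y0 [Y1 c a]] n]
  [E m [Y0 [Y2 c a]] n]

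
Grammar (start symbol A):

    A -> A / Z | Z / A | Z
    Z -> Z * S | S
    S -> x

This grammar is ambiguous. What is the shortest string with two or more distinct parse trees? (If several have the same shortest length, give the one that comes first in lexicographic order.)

length 1: no string has ≥2 trees
length 3: x / x has 2 parse trees

Two derivations of x / x:
  A ⇒ A / Z ⇒ Z / Z ⇒ S / Z ⇒ x / Z ⇒ x / S ⇒ x / x
  A ⇒ Z / A ⇒ S / A ⇒ x / A ⇒ x / Z ⇒ x / S ⇒ x / x

x / x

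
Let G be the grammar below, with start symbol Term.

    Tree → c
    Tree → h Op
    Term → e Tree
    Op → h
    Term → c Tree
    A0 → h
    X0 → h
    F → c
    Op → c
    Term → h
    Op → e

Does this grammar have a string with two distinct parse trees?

Only Term, Tree, Op are reachable from Term; ignoring the rest: The reachable rules are right-linear with at most one rule per (nonterminal, next-terminal) pair. Each input token forces the next rule, so parsing is deterministic.

Unambiguous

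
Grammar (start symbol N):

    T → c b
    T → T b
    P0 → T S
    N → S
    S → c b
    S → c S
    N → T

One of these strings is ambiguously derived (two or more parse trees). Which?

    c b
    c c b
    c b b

c b

c b: 2 trees
c c b: 1 tree
c b b: 1 tree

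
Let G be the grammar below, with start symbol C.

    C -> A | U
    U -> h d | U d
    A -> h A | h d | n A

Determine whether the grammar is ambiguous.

Ambiguous

Witness: h d

Derivation 1: C ⇒ A ⇒ h d
Derivation 2: C ⇒ U ⇒ h d

Two distinct leftmost derivations for the same string.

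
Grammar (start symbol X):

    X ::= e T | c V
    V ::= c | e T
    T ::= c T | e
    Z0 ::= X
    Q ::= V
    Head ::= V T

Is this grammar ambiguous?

Only X, V, T are reachable from X; ignoring the rest: Restricted to the reachable nonterminals, every rule has the form A → t or A → t B, and no two rules for the same A share a first terminal. The grammar encodes a DFA — one run per string.

Unambiguous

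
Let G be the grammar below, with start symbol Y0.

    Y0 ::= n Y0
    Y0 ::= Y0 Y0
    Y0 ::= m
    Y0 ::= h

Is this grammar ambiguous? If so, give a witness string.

Witness: h h h

Derivation 1: Y0 ⇒ Y0 Y0 ⇒ Y0 Y0 Y0 ⇒ h Y0 Y0 ⇒ h h Y0 ⇒ h h h
Derivation 2: Y0 ⇒ Y0 Y0 ⇒ h Y0 ⇒ h Y0 Y0 ⇒ h h Y0 ⇒ h h h

Two distinct leftmost derivations for the same string.

Ambiguous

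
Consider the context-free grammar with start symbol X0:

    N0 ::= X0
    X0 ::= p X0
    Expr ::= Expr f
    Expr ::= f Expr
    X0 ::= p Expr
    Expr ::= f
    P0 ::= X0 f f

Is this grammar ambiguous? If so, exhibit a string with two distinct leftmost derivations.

Ambiguous

Witness: p f f

Derivation 1: X0 ⇒ p Expr ⇒ p Expr f ⇒ p f f
Derivation 2: X0 ⇒ p Expr ⇒ p f Expr ⇒ p f f

Two distinct leftmost derivations for the same string.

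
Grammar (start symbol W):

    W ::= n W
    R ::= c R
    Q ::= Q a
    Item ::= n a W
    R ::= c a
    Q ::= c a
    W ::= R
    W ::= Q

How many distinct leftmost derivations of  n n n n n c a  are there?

Parse trees for n n n n n c a:
  [W n [W n [W n [W n [W n [W [R c a]]]]]]]
  [W n [W n [W n [W n [W n [W [Q c a]]]]]]]

2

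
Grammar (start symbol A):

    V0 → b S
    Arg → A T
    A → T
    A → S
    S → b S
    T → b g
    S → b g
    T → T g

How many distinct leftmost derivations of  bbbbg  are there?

1

Parse trees for bbbbg:
  [A [S b [S b [S b [S b g]]]]]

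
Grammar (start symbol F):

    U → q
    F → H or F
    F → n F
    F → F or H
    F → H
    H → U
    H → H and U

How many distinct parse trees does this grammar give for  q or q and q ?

Parse trees for q or q and q:
  [F [H [U q]] or [F [H [H [U q]] and [U q]]]]
  [F [F [H [U q]]] or [H [H [U q]] and [U q]]]

2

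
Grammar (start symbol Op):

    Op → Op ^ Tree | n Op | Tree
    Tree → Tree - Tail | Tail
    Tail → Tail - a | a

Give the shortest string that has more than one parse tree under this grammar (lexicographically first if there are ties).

length 1: no string has ≥2 trees
length 2: no string has ≥2 trees
length 3: a - a has 2 parse trees

Two derivations of a - a:
  Op ⇒ Tree ⇒ Tree - Tail ⇒ Tail - Tail ⇒ a - Tail ⇒ a - a
  Op ⇒ Tree ⇒ Tail ⇒ Tail - a ⇒ a - a

a - a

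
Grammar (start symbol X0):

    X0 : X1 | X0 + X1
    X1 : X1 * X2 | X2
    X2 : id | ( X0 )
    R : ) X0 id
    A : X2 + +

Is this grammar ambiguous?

Unambiguous

Only X0, X1, X2 are reachable from X0; ignoring the rest: The grammar is stratified — X0 handles '+' (left-recursive), X1 handles '*', X2 atoms. Each operator has a fixed associativity and precedence level, so every string has one parse.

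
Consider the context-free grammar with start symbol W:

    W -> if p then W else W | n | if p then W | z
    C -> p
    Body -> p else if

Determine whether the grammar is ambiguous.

Ambiguous

Witness: if p then if p then n else n

Derivation 1: W ⇒ if p then W else W ⇒ if p then if p then W else W ⇒ if p then if p then n else W ⇒ if p then if p then n else n
Derivation 2: W ⇒ if p then W ⇒ if p then if p then W else W ⇒ if p then if p then n else W ⇒ if p then if p then n else n

Two distinct leftmost derivations for the same string.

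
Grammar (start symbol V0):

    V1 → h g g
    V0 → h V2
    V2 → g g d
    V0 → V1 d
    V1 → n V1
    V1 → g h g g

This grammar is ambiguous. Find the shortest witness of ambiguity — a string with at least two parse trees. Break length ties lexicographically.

length 4: h g g d has 2 parse trees

Two derivations of h g g d:
  V0 ⇒ h V2 ⇒ h g g d
  V0 ⇒ V1 d ⇒ h g g d

h g g d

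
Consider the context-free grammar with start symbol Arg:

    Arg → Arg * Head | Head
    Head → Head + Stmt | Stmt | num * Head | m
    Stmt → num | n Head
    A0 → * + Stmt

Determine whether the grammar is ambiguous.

Witness: num * m

Derivation 1: Arg ⇒ Arg * Head ⇒ Head * Head ⇒ Stmt * Head ⇒ num * Head ⇒ num * m
Derivation 2: Arg ⇒ Head ⇒ num * Head ⇒ num * m

Two distinct leftmost derivations for the same string.

Ambiguous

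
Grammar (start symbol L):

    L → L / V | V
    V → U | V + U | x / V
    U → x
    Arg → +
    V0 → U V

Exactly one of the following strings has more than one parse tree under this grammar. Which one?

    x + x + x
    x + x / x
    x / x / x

x + x + x: 1 tree
x + x / x: 1 tree
x / x / x: 4 trees

x / x / x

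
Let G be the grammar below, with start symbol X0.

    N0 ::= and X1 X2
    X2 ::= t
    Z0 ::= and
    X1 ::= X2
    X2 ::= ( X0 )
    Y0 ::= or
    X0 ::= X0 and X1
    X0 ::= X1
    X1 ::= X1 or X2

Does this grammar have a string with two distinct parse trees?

Only X0, X1, X2 are reachable from X0; ignoring the rest: X0 → X0 and X1 | X1  ;  X1 → X1 or X2 | X2  — a left-associative chain with X2 at the bottom. Each string factors uniquely by precedence.

Unambiguous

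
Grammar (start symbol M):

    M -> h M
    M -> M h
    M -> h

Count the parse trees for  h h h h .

Parse trees for h h h h:
  [M h [M h [M h [M h]]]]
  [M h [M h [M [M h] h]]]
  [M h [M [M h [M h]] h]]
  [M h [M [M [M h] h] h]]
  [M [M h [M h [M h]]] h]
  [M [M h [M [M h] h]] h]
  [M [M [M h [M h]] h] h]
  [M [M [M [M h] h] h] h]

8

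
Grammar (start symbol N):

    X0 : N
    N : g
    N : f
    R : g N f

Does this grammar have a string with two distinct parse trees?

Unambiguous

Only N is reachable from N; ignoring the rest: The reachable rules are right-linear with at most one rule per (nonterminal, next-terminal) pair. Each input token forces the next rule, so parsing is deterministic.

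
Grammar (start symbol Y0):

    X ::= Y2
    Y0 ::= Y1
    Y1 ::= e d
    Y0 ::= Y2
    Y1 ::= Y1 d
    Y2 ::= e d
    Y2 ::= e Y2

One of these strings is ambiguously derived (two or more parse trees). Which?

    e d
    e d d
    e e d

e d: 2 trees
e d d: 1 tree
e e d: 1 tree

e d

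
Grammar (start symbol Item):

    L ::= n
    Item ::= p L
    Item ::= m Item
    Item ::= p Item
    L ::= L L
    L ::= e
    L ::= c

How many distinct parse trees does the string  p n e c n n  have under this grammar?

Parse trees for p n e c n n (showing first 6 of 14):
  [Item p [L [L n] [L [L e] [L [L c] [L [L n] [L n]]]]]]
  [Item p [L [L n] [L [L e] [L [L [L c] [L n]] [L n]]]]]
  [Item p [L [L n] [L [L [L e] [L c]] [L [L n] [L n]]]]]
  [Item p [L [L n] [L [L [L e] [L [L c] [L n]]] [L n]]]]
  [Item p [L [L n] [L [L [L [L e] [L c]] [L n]] [L n]]]]
  [Item p [L [L [L n] [L e]] [L [L c] [L [L n] [L n]]]]]

14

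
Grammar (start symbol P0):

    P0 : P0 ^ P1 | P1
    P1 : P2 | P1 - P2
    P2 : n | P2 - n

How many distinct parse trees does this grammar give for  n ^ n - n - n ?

4

Parse trees for n ^ n - n - n:
  [P0 [P0 [P1 [P2 n]]] ^ [P1 [P2 [P2 [P2 n] - n] - n]]]
  [P0 [P0 [P1 [P2 n]]] ^ [P1 [P1 [P2 n]] - [P2 [P2 n] - n]]]
  [P0 [P0 [P1 [P2 n]]] ^ [P1 [P1 [P2 [P2 n] - n]] - [P2 n]]]
  [P0 [P0 [P1 [P2 n]]] ^ [P1 [P1 [P1 [P2 n]] - [P2 n]] - [P2 n]]]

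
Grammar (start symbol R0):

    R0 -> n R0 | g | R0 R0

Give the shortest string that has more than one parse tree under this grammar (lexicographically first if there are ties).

length 1: no string has ≥2 trees
length 2: no string has ≥2 trees
length 3: g g g has 2 parse trees

Two derivations of g g g:
  R0 ⇒ R0 R0 ⇒ g R0 ⇒ g R0 R0 ⇒ g g R0 ⇒ g g g
  R0 ⇒ R0 R0 ⇒ R0 R0 R0 ⇒ g R0 R0 ⇒ g g R0 ⇒ g g g

g g g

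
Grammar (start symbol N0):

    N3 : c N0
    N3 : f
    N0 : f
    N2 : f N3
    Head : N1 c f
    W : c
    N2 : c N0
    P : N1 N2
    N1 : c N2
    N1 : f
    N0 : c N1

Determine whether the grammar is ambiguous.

Unambiguous

Only N0, N1, N2, N3 are reachable from N0; ignoring the rest: Restricted to the reachable nonterminals, every rule has the form A → t or A → t B, and no two rules for the same A share a first terminal. The grammar encodes a DFA — one run per string.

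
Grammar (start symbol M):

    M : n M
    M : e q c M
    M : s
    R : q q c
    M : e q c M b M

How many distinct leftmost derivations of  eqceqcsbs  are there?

2

Parse trees for eqceqcsbs:
  [M e q c [M e q c [M s] b [M s]]]
  [M e q c [M e q c [M s]] b [M s]]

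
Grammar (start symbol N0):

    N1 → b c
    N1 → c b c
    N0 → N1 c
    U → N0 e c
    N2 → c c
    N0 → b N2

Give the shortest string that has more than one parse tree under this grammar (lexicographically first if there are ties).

b c c

length 3: b c c has 2 parse trees

Two derivations of b c c:
  N0 ⇒ N1 c ⇒ b c c
  N0 ⇒ b N2 ⇒ b c c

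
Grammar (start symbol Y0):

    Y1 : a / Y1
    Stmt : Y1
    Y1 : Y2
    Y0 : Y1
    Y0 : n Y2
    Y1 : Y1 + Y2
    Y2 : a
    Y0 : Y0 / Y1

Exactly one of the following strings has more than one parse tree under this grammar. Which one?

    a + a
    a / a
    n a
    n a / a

a / a

a + a: 1 tree
a / a: 2 trees
n a: 1 tree
n a / a: 1 tree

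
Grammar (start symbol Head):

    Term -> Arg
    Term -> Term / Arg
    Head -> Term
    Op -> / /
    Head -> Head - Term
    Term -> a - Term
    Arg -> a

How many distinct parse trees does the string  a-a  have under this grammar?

2

Parse trees for a-a:
  [Head [Term a - [Term [Arg a]]]]
  [Head [Head [Term [Arg a]]] - [Term [Arg a]]]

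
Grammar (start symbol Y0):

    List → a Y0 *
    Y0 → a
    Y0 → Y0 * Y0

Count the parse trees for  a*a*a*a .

5

Parse trees for a*a*a*a:
  [Y0 [Y0 a] * [Y0 [Y0 a] * [Y0 [Y0 a] * [Y0 a]]]]
  [Y0 [Y0 a] * [Y0 [Y0 [Y0 a] * [Y0 a]] * [Y0 a]]]
  [Y0 [Y0 [Y0 a] * [Y0 a]] * [Y0 [Y0 a] * [Y0 a]]]
  [Y0 [Y0 [Y0 a] * [Y0 [Y0 a] * [Y0 a]]] * [Y0 a]]
  [Y0 [Y0 [Y0 [Y0 a] * [Y0 a]] * [Y0 a]] * [Y0 a]]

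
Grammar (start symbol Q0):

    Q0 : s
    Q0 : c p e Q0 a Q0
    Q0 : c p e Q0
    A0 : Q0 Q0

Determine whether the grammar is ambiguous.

Ambiguous

Witness: c p e c p e s a s

Derivation 1: Q0 ⇒ c p e Q0 a Q0 ⇒ c p e c p e Q0 a Q0 ⇒ c p e c p e s a Q0 ⇒ c p e c p e s a s
Derivation 2: Q0 ⇒ c p e Q0 ⇒ c p e c p e Q0 a Q0 ⇒ c p e c p e s a Q0 ⇒ c p e c p e s a s

Two distinct leftmost derivations for the same string.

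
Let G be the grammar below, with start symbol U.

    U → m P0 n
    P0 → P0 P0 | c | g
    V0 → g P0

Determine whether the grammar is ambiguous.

Ambiguous

Witness: m c c c n

Derivation 1: U ⇒ m P0 n ⇒ m P0 P0 n ⇒ m P0 P0 P0 n ⇒ m c P0 P0 n ⇒ m c c P0 n ⇒ m c c c n
Derivation 2: U ⇒ m P0 n ⇒ m P0 P0 n ⇒ m c P0 n ⇒ m c P0 P0 n ⇒ m c c P0 n ⇒ m c c c n

Two distinct leftmost derivations for the same string.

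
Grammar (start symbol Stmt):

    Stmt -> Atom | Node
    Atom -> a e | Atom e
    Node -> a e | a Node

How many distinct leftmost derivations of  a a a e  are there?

Parse trees for a a a e:
  [Stmt [Node a [Node a [Node a e]]]]

1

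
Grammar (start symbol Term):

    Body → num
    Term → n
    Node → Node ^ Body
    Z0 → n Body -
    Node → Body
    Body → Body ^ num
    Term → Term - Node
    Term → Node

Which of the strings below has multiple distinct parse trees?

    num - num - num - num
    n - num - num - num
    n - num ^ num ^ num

num - num - num - num: 1 tree
n - num - num - num: 1 tree
n - num ^ num ^ num: 4 trees

n - num ^ num ^ num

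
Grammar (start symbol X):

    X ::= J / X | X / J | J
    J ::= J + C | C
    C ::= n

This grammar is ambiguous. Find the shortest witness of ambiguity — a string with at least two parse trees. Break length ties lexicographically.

n / n

length 1: no string has ≥2 trees
length 3: n / n has 2 parse trees

Two derivations of n / n:
  X ⇒ J / X ⇒ C / X ⇒ n / X ⇒ n / J ⇒ n / C ⇒ n / n
  X ⇒ X / J ⇒ J / J ⇒ C / J ⇒ n / J ⇒ n / C ⇒ n / n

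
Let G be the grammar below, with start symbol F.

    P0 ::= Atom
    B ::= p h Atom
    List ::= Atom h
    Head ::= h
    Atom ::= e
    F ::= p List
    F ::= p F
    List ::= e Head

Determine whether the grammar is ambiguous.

Witness: p e h

Derivation 1: F ⇒ p List ⇒ p Atom h ⇒ p e h
Derivation 2: F ⇒ p List ⇒ p e Head ⇒ p e h

Two distinct leftmost derivations for the same string.

Ambiguous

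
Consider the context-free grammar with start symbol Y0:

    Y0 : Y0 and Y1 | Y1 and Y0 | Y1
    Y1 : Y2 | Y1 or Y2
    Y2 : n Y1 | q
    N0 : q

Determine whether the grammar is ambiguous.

Witness: q and q

Derivation 1: Y0 ⇒ Y0 and Y1 ⇒ Y1 and Y1 ⇒ Y2 and Y1 ⇒ q and Y1 ⇒ q and Y2 ⇒ q and q
Derivation 2: Y0 ⇒ Y1 and Y0 ⇒ Y2 and Y0 ⇒ q and Y0 ⇒ q and Y1 ⇒ q and Y2 ⇒ q and q

Two distinct leftmost derivations for the same string.

Ambiguous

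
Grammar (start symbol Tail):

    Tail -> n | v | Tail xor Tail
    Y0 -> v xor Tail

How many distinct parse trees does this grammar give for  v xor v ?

Parse trees for v xor v:
  [Tail [Tail v] xor [Tail v]]

1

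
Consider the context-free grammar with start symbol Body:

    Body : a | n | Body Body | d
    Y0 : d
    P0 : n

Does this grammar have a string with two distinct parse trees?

Witness: a a a

Derivation 1: Body ⇒ Body Body ⇒ a Body ⇒ a Body Body ⇒ a a Body ⇒ a a a
Derivation 2: Body ⇒ Body Body ⇒ Body Body Body ⇒ a Body Body ⇒ a a Body ⇒ a a a

Two distinct leftmost derivations for the same string.

Ambiguous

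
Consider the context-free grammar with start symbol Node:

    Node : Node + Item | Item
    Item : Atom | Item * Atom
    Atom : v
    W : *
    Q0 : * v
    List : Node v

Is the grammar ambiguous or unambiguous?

(W, Q0, List are unreachable from Node, so their rules don't affect L(Node).) This is a standard precedence ladder (Node over Item over Atom), with each level left-recursive on its own operator ('+' at Node, '*' at Item). That structure is LR(1), hence unambiguous.

Unambiguous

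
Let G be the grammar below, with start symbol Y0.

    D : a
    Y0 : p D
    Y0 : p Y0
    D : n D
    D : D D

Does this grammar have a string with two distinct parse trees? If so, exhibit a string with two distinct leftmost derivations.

Ambiguous

Witness: p a a a

Derivation 1: Y0 ⇒ p D ⇒ p D D ⇒ p a D ⇒ p a D D ⇒ p a a D ⇒ p a a a
Derivation 2: Y0 ⇒ p D ⇒ p D D ⇒ p D D D ⇒ p a D D ⇒ p a a D ⇒ p a a a

Two distinct leftmost derivations for the same string.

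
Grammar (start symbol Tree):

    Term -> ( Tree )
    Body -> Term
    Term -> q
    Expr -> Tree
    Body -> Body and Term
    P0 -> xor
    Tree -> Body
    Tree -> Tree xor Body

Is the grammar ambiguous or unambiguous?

Unambiguous

(P0, Expr are unreachable from Tree, so their rules don't affect L(Tree).) The grammar is stratified — Tree handles 'xor' (left-recursive), Body handles 'and', Term atoms. Each operator has a fixed associativity and precedence level, so every string has one parse.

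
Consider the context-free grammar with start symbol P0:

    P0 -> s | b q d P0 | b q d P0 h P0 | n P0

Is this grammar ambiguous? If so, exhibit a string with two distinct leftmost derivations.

Ambiguous

Witness: b q d b q d s h s

Derivation 1: P0 ⇒ b q d P0 ⇒ b q d b q d P0 h P0 ⇒ b q d b q d s h P0 ⇒ b q d b q d s h s
Derivation 2: P0 ⇒ b q d P0 h P0 ⇒ b q d b q d P0 h P0 ⇒ b q d b q d s h P0 ⇒ b q d b q d s h s

Two distinct leftmost derivations for the same string.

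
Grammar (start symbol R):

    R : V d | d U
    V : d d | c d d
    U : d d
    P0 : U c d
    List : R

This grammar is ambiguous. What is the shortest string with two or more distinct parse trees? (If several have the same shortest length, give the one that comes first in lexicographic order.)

length 3: d d d has 2 parse trees

Two derivations of d d d:
  R ⇒ V d ⇒ d d d
  R ⇒ d U ⇒ d d d

d d d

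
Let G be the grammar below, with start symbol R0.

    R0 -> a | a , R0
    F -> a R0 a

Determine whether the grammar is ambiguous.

Unambiguous

(F is unreachable from R0, so its rules don't affect L(R0).) The reachable grammar is A → atom sep A | atom. Each atom is followed by either the separator (recurse) or end-of-string (stop) — no choice point.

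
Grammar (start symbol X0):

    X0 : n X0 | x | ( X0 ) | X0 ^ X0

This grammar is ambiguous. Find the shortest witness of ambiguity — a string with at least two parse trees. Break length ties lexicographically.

n x ^ x

length 1: no string has ≥2 trees
length 2: no string has ≥2 trees
length 3: no string has ≥2 trees
length 4: n x ^ x has 2 parse trees

Two derivations of n x ^ x:
  X0 ⇒ n X0 ⇒ n X0 ^ X0 ⇒ n x ^ X0 ⇒ n x ^ x
  X0 ⇒ X0 ^ X0 ⇒ n X0 ^ X0 ⇒ n x ^ X0 ⇒ n x ^ x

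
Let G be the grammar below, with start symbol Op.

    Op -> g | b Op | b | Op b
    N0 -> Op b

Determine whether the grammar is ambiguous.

Witness: b b

Derivation 1: Op ⇒ b Op ⇒ b b
Derivation 2: Op ⇒ Op b ⇒ b b

Two distinct leftmost derivations for the same string.

Ambiguous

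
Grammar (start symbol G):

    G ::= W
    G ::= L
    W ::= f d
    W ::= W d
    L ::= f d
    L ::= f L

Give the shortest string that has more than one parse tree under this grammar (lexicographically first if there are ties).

f d

length 2: f d has 2 parse trees

Two derivations of f d:
  G ⇒ W ⇒ f d
  G ⇒ L ⇒ f d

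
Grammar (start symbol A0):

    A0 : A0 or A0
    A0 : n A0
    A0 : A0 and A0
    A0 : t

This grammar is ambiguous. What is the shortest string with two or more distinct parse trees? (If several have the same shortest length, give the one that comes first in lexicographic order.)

length 1: no string has ≥2 trees
length 2: no string has ≥2 trees
length 3: no string has ≥2 trees
length 4: n t and t has 2 parse trees

Two derivations of n t and t:
  A0 ⇒ n A0 ⇒ n A0 and A0 ⇒ n t and A0 ⇒ n t and t
  A0 ⇒ A0 and A0 ⇒ n A0 and A0 ⇒ n t and A0 ⇒ n t and t

n t and t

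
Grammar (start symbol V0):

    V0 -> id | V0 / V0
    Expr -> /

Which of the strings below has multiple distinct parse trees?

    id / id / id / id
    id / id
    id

id / id / id / id

id / id / id / id: 5 trees
id / id: 1 tree
id: 1 tree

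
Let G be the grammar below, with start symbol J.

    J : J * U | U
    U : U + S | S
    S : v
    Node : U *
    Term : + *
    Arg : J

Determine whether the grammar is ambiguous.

Only J, U, S are reachable from J; ignoring the rest: J → J * U | U  ;  U → U + S | S  — a left-associative chain with S at the bottom. Each string factors uniquely by precedence.

Unambiguous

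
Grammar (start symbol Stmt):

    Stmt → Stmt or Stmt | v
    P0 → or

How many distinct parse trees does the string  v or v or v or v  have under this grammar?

Parse trees for v or v or v or v:
  [Stmt [Stmt v] or [Stmt [Stmt v] or [Stmt [Stmt v] or [Stmt v]]]]
  [Stmt [Stmt v] or [Stmt [Stmt [Stmt v] or [Stmt v]] or [Stmt v]]]
  [Stmt [Stmt [Stmt v] or [Stmt v]] or [Stmt [Stmt v] or [Stmt v]]]
  [Stmt [Stmt [Stmt v] or [Stmt [Stmt v] or [Stmt v]]] or [Stmt v]]
  [Stmt [Stmt [Stmt [Stmt v] or [Stmt v]] or [Stmt v]] or [Stmt v]]

5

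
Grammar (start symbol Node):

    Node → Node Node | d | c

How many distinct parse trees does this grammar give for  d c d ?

2

Parse trees for d c d:
  [Node [Node d] [Node [Node c] [Node d]]]
  [Node [Node [Node d] [Node c]] [Node d]]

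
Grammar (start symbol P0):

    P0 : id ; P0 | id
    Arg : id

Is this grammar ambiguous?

(Arg is unreachable from P0, so its rules don't affect L(P0).) Right-recursive list with a separator: after each atom, whether the separator follows determines the rule. One parse per string.

Unambiguous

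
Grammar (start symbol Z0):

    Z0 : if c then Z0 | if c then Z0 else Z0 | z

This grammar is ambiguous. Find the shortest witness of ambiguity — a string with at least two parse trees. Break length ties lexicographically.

length 1: no string has ≥2 trees
length 4: no string has ≥2 trees
length 6: no string has ≥2 trees
length 7: no string has ≥2 trees
length 9: if c then if c then z else z has 2 parse trees

Two derivations of if c then if c then z else z:
  Z0 ⇒ if c then Z0 ⇒ if c then if c then Z0 else Z0 ⇒ if c then if c then z else Z0 ⇒ if c then if c then z else z
  Z0 ⇒ if c then Z0 else Z0 ⇒ if c then if c then Z0 else Z0 ⇒ if c then if c then z else Z0 ⇒ if c then if c then z else z

if c then if c then z else z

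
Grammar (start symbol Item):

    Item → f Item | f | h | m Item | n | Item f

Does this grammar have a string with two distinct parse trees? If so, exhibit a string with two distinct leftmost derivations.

Witness: f f

Derivation 1: Item ⇒ f Item ⇒ f f
Derivation 2: Item ⇒ Item f ⇒ f f

Two distinct leftmost derivations for the same string.

Ambiguous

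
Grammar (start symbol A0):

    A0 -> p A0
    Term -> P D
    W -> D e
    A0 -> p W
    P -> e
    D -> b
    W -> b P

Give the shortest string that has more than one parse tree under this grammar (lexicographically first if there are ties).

p b e

length 3: p b e has 2 parse trees

Two derivations of p b e:
  A0 ⇒ p W ⇒ p D e ⇒ p b e
  A0 ⇒ p W ⇒ p b P ⇒ p b e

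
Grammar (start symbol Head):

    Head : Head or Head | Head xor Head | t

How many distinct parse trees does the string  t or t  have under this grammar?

1

Parse trees for t or t:
  [Head [Head t] or [Head t]]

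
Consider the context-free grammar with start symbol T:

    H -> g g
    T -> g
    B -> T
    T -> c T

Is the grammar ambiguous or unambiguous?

Unambiguous

Only T is reachable from T; ignoring the rest: Restricted to the reachable nonterminals, every rule has the form A → t or A → t B, and no two rules for the same A share a first terminal. The grammar encodes a DFA — one run per string.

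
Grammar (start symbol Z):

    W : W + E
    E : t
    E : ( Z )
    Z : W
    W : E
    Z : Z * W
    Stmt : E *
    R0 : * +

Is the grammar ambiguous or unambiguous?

Only Z, W, E are reachable from Z; ignoring the rest: Z → Z * W | W  ;  W → W + E | E  — a left-associative chain with E at the bottom. Each string factors uniquely by precedence.

Unambiguous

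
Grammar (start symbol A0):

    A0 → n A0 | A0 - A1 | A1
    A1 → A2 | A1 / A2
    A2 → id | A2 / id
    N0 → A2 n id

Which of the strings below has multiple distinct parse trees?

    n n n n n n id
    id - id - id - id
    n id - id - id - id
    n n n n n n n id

n id - id - id - id

n n n n n n id: 1 tree
id - id - id - id: 1 tree
n id - id - id - id: 4 trees
n n n n n n n id: 1 tree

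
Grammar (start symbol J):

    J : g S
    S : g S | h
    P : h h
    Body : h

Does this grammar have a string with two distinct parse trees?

(P, Body are unreachable from J, so their rules don't affect L(J).) Each reachable nonterminal has at most one production per leading terminal, and all productions are right-linear; the derivation is determined token-by-token.

Unambiguous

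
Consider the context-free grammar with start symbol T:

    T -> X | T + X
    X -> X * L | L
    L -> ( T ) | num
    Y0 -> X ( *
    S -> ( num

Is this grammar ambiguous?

(Y0, S are unreachable from T, so their rules don't affect L(T).) The grammar is stratified — T handles '+' (left-recursive), X handles '*', L atoms. Each operator has a fixed associativity and precedence level, so every string has one parse.

Unambiguous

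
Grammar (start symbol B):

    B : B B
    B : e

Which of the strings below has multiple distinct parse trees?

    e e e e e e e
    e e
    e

e e e e e e e

e e e e e e e: 132 trees
e e: 1 tree
e: 1 tree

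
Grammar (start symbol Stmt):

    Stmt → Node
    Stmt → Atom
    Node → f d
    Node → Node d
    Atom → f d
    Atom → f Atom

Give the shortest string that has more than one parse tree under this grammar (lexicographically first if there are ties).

length 2: f d has 2 parse trees

Two derivations of f d:
  Stmt ⇒ Node ⇒ f d
  Stmt ⇒ Atom ⇒ f d

f d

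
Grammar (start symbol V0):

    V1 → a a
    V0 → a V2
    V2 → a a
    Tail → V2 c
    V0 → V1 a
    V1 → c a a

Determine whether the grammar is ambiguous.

Witness: a a a

Derivation 1: V0 ⇒ a V2 ⇒ a a a
Derivation 2: V0 ⇒ V1 a ⇒ a a a

Two distinct leftmost derivations for the same string.

Ambiguous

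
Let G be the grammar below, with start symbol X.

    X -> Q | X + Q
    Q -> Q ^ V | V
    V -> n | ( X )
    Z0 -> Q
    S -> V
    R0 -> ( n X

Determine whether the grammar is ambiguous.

Only X, Q, V are reachable from X; ignoring the rest: This is a standard precedence ladder (X over Q over V), with each level left-recursive on its own operator ('+' at X, '^' at Q). That structure is LR(1), hence unambiguous.

Unambiguous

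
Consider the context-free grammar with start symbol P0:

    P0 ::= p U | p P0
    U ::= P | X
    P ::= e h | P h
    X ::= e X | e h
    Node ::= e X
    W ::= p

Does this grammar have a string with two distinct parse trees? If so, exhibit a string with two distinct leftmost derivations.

Witness: p e h

Derivation 1: P0 ⇒ p U ⇒ p P ⇒ p e h
Derivation 2: P0 ⇒ p U ⇒ p X ⇒ p e h

Two distinct leftmost derivations for the same string.

Ambiguous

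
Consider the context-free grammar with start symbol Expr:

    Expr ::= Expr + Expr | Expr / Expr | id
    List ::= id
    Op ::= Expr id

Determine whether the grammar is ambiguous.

Ambiguous

Witness: id + id + id

Derivation 1: Expr ⇒ Expr + Expr ⇒ Expr + Expr + Expr ⇒ id + Expr + Expr ⇒ id + id + Expr ⇒ id + id + id
Derivation 2: Expr ⇒ Expr + Expr ⇒ id + Expr ⇒ id + Expr + Expr ⇒ id + id + Expr ⇒ id + id + id

Two distinct leftmost derivations for the same string.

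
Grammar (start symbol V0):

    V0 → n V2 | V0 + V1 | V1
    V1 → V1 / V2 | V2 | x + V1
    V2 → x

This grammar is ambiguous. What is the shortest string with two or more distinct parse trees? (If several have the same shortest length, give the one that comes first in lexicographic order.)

x + x

length 1: no string has ≥2 trees
length 2: no string has ≥2 trees
length 3: x + x has 2 parse trees

Two derivations of x + x:
  V0 ⇒ V0 + V1 ⇒ V1 + V1 ⇒ V2 + V1 ⇒ x + V1 ⇒ x + V2 ⇒ x + x
  V0 ⇒ V1 ⇒ x + V1 ⇒ x + V2 ⇒ x + x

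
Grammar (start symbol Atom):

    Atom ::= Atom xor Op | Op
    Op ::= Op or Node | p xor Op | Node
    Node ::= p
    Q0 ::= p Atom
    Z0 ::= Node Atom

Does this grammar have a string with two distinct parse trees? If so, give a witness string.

Ambiguous

Witness: p xor p

Derivation 1: Atom ⇒ Atom xor Op ⇒ Op xor Op ⇒ Node xor Op ⇒ p xor Op ⇒ p xor Node ⇒ p xor p
Derivation 2: Atom ⇒ Op ⇒ p xor Op ⇒ p xor Node ⇒ p xor p

Two distinct leftmost derivations for the same string.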